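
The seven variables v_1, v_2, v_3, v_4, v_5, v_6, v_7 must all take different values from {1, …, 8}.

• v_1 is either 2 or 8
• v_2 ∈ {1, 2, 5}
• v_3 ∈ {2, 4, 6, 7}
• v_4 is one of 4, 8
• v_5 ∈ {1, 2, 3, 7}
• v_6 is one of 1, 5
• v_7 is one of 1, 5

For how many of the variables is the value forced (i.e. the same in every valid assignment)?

v_6 and v_7 between them cover only {1, 5} — a naked pair. Remove those values from v_2, v_5.
v_2 has just one choice, so v_2 = 2. Remove 2 from v_1, v_3, v_5.
v_1's domain is down to {8}, so v_1 = 8. Strike 8 from v_4.
That leaves v_4 = 4. Remove 4 from v_3.
Determined: v_1=8, v_2=2, v_4=4. The other variables each still have more than one consistent value. That makes 3.

3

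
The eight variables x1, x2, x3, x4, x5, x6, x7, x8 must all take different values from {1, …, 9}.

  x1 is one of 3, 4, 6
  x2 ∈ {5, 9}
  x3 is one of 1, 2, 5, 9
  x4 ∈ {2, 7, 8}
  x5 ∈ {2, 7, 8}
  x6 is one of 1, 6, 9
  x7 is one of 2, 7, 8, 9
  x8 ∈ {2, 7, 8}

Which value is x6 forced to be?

x4, x5, x8 share exactly the 3 values {2, 7, 8}; by pigeonhole those values go to them, so strike 2, 7, 8 from x3, x7.
x7's domain is down to {9}, so x7 = 9. Strike 9 from x2, x3, x6.
x2 must be 5 (only option left). Remove 5 from x3.
x3 must be 1 (only option left). So x6 can't be 1.
So x6 = 6.

6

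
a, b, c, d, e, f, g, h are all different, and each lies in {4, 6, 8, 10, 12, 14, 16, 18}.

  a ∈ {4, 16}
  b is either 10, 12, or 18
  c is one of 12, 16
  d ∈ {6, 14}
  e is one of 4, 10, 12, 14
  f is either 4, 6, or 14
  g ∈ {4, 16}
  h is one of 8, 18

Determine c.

Among the 8 variables, 8 fits only h (and all 8 values in {4, 6, 8, 10, 12, 14, 16, 18} must be used), so h = 8.
The 7 still-open variables draw from only 7 values {4, 6, 10, 12, 14, 16, 18}, so each is used; only b can be 18, hence b = 18.
Among the 6 still-open variables, 10 fits only e (and all 6 values in {4, 6, 10, 12, 14, 16} must be used), so e = 10.
The 5 still-open variables draw from only 5 values {4, 6, 12, 14, 16}, so each is used; only c can be 12, hence c = 12.

12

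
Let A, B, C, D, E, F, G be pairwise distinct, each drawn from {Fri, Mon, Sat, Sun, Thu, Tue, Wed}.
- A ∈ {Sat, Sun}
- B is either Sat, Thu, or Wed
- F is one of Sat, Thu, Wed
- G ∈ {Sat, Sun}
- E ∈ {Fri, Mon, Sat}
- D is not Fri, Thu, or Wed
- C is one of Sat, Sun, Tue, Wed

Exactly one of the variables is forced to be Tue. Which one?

C

The 7 variables draw from only 7 values {Fri, Mon, Sat, Sun, Thu, Tue, Wed}, so each is used; only E can be Fri, hence E = Fri.
The 6 still-open variables together cover exactly {Mon, Sat, Sun, Thu, Tue, Wed} — 6 values for 6 variables — and Mon appears only in D's list, so D = Mon.
The 5 still-open variables draw from only 5 values {Sat, Sun, Thu, Tue, Wed}, so each is used; only C can be Tue, hence C = Tue.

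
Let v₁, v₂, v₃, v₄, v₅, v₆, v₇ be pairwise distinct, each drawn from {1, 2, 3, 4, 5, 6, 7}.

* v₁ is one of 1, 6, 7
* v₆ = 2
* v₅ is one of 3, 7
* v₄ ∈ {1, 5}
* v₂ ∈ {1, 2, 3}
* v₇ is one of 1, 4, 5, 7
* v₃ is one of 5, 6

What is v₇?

v₆ has just one choice, so v₆ = 2. Remove 2 from v₂.
Among the 6 still-open variables, 4 fits only v₇ (and all 6 values in {1, 3, 4, 5, 6, 7} must be used), so v₇ = 4.

4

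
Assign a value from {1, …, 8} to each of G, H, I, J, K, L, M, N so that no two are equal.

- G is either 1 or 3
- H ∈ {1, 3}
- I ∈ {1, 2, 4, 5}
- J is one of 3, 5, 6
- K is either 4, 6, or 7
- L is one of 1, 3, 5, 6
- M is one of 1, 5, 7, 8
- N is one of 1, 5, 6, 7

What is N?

The 8 variables together cover exactly {1, 2, 3, 4, 5, 6, 7, 8} — 8 values for 8 variables — and 2 appears only in I's list, so I = 2.
Among the 7 still-open variables, 4 fits only K (and all 7 values in {1, 3, 4, 5, 6, 7, 8} must be used), so K = 4.
The 6 still-open variables draw from only 6 values {1, 3, 5, 6, 7, 8}, so each is used; only M can be 8, hence M = 8.
The 5 still-open variables draw from only 5 values {1, 3, 5, 6, 7}, so each is used; only N can be 7, hence N = 7.

7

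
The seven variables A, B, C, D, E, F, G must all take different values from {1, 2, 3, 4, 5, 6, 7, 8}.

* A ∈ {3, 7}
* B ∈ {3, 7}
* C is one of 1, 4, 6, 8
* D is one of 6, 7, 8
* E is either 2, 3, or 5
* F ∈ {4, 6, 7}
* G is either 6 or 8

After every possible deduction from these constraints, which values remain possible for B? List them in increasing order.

3, 7

A and B between them cover only {3, 7} — a naked pair. Remove those values from D, E, F.
The 2 variables D and G are confined to {6, 8}, which locks those values in; drop them from C, F.
That leaves F = 4. Remove 4 from C.
C must be 1 (only option left).
No further eliminations apply; B can still be any of 3, 7.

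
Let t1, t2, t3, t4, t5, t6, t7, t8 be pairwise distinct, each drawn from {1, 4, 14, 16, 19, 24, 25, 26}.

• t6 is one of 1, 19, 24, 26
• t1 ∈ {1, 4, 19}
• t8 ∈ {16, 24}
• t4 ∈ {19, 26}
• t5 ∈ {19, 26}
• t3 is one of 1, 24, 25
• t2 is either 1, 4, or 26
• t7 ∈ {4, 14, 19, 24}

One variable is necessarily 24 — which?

t6

Among the 8 variables, 14 fits only t7 (and all 8 values in {1, 4, 14, 16, 19, 24, 25, 26} must be used), so t7 = 14.
The 7 still-open variables together cover exactly {1, 4, 16, 19, 24, 25, 26} — 7 values for 7 variables — and 16 appears only in t8's list, so t8 = 16.
The 6 still-open variables draw from only 6 values {1, 4, 19, 24, 25, 26}, so each is used; only t3 can be 25, hence t3 = 25.
The 5 still-open variables together cover exactly {1, 4, 19, 24, 26} — 5 values for 5 variables — and 24 appears only in t6's list, so t6 = 24.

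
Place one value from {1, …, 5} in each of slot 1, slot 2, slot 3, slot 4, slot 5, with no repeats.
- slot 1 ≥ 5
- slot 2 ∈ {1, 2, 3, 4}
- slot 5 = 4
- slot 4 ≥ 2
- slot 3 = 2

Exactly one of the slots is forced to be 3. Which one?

slot 4

slot 1's domain is down to {5}, so slot 1 = 5. Strike 5 from slot 4.
slot 3's domain is down to {2}, so slot 3 = 2. Remove 2 from slot 2, slot 4.
slot 5's domain is down to {4}, so slot 5 = 4. So slot 2, slot 4 can't be 4.
So 3 goes to slot 4.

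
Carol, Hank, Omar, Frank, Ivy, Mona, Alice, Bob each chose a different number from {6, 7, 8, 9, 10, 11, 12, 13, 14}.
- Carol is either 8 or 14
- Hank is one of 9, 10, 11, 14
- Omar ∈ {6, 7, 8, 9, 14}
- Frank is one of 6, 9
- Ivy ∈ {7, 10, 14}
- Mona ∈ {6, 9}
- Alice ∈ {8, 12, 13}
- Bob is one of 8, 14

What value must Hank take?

The 2 variables Carol and Bob are confined to {8, 14}, which locks those values in; drop them from Hank, Omar, Ivy, Alice.
Frank and Mona share exactly the 2 values {6, 9}; by pigeonhole those values go to them, so strike 6, 9 from Hank, Omar.
Omar must be 7 (only option left). Eliminate 7 elsewhere: Ivy.
Ivy must be 10 (only option left). Remove 10 from Hank.
So Hank = 11.

11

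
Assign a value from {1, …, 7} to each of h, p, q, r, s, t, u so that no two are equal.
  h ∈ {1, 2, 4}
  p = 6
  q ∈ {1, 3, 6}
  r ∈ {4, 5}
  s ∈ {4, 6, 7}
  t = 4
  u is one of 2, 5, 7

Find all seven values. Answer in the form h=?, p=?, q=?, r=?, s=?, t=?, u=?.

h=1, p=6, q=3, r=5, s=7, t=4, u=2

p must be 6 (only option left). Strike 6 from q, s.
t must be 4 (only option left). So h, r, s can't be 4.
r must be 5 (only option left). So u can't be 5.
s must be 7 (only option left). Remove 7 from u.
That leaves u = 2. Eliminate 2 elsewhere: h.
That leaves h = 1. Strike 1 from q.
q's domain is down to {3}, so q = 3.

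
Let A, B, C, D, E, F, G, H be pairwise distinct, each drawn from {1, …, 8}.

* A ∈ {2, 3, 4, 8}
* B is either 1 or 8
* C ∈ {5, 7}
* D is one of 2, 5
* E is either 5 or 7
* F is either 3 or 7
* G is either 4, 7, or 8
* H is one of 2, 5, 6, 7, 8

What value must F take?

Among the 8 variables, 1 fits only B (and all 8 values in {1, 2, 3, 4, 5, 6, 7, 8} must be used), so B = 1.
The 7 still-open variables together cover exactly {2, 3, 4, 5, 6, 7, 8} — 7 values for 7 variables — and 6 appears only in H's list, so H = 6.
The 2 variables C and E are confined to {5, 7}, which locks those values in; drop them from D, F, G.
So F = 3.

3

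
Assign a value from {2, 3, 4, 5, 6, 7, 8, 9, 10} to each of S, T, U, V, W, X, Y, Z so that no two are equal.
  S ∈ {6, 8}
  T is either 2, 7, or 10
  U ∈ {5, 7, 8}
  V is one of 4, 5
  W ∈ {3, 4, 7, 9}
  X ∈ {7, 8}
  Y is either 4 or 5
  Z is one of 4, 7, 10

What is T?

V and Y between them cover only {4, 5} — a naked pair. Remove those values from U, W, Z.
U and X share exactly the 2 values {7, 8}; by pigeonhole those values go to them, so strike 7, 8 from S, T, W, Z.
S has just one choice, so S = 6.
Z has just one choice, so Z = 10. Remove 10 from T.
So T = 2.

2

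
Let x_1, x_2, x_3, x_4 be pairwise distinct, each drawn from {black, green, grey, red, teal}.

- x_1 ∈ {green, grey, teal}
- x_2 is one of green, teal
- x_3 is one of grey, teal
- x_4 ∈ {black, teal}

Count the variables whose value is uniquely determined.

1

The 4 variables draw from only 4 values {black, green, grey, teal}, so each is used; only x_4 can be black, hence x_4 = black.
Determined: x_4=black. The other variables each still have more than one consistent value. That makes 1.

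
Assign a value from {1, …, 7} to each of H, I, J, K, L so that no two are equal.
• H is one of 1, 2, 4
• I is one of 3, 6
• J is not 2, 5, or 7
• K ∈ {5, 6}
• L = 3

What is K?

L has just one choice, so L = 3. Strike 3 from I, J.
I's domain is down to {6}, so I = 6. Remove 6 from J, K.
So K = 5.

5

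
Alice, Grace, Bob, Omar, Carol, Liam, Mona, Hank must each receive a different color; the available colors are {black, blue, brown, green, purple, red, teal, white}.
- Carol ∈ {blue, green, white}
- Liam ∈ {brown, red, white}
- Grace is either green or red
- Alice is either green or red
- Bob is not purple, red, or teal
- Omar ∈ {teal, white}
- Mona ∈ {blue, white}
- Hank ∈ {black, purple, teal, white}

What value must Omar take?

teal

The 8 variables draw from only 8 values {black, blue, brown, green, purple, red, teal, white}, so each is used; only Hank can be purple, hence Hank = purple.
The 7 still-open variables draw from only 7 values {black, blue, brown, green, red, teal, white}, so each is used; only Bob can be black, hence Bob = black.
Among the 6 still-open variables, brown fits only Liam (and all 6 values in {blue, brown, green, red, teal, white} must be used), so Liam = brown.
The 5 still-open variables draw from only 5 values {blue, green, red, teal, white}, so each is used; only Omar can be teal, hence Omar = teal.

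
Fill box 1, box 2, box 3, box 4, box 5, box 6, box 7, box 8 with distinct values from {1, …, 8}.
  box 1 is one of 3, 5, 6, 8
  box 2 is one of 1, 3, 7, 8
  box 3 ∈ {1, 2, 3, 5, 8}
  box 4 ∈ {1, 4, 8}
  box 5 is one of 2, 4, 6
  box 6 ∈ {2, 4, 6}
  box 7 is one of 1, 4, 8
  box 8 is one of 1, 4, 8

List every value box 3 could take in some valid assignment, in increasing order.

The 8 variables draw from only 8 values {1, 2, 3, 4, 5, 6, 7, 8}, so each is used; only box 2 can be 7, hence box 2 = 7.
box 4, box 7, box 8 between them cover only {1, 4, 8} — a naked triple. Remove those values from box 1, box 3, box 5, box 6.
box 5 and box 6 between them cover only {2, 6} — a naked pair. Remove those values from box 1, box 3.
No further eliminations apply; box 3 can still be any of 3, 5.

3, 5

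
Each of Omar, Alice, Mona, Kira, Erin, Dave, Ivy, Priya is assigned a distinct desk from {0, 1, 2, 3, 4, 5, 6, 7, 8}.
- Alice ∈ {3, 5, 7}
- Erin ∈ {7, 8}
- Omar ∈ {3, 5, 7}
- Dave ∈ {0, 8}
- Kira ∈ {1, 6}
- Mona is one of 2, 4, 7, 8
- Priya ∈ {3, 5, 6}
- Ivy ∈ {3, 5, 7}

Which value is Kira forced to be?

1

Omar, Alice, Ivy between them cover only {3, 5, 7} — a naked triple. Remove those values from Mona, Erin, Priya.
Erin's domain is down to {8}, so Erin = 8. So Mona, Dave can't be 8.
That leaves Dave = 0.
Priya's domain is down to {6}, so Priya = 6. Remove 6 from Kira.
So Kira = 1.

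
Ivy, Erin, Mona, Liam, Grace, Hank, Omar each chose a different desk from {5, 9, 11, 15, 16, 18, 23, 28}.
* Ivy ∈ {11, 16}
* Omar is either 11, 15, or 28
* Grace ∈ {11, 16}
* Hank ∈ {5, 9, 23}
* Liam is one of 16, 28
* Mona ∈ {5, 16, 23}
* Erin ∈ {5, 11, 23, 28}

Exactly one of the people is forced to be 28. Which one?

Liam

The 7 variables draw from only 7 values {5, 9, 11, 15, 16, 23, 28}, so each is used; only Hank can be 9, hence Hank = 9.
The 6 still-open variables draw from only 6 values {5, 11, 15, 16, 23, 28}, so each is used; only Omar can be 15, hence Omar = 15.
Ivy and Grace between them cover only {11, 16} — a naked pair. Remove those values from Erin, Mona, Liam.
So 28 goes to Liam.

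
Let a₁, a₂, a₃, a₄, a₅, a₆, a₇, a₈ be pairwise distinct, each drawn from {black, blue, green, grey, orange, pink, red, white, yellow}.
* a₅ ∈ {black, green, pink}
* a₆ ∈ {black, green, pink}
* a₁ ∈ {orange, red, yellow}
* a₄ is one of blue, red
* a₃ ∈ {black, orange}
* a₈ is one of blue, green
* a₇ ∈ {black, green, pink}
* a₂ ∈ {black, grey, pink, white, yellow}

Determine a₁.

The 3 variables a₅, a₆, a₇ are confined to {black, green, pink}, which locks those values in; drop them from a₂, a₃, a₈.
a₃'s domain is down to {orange}, so a₃ = orange. Eliminate orange elsewhere: a₁.
That leaves a₈ = blue. Remove blue from a₄.
a₄'s domain is down to {red}, so a₄ = red. So a₁ can't be red.
So a₁ = yellow.

yellow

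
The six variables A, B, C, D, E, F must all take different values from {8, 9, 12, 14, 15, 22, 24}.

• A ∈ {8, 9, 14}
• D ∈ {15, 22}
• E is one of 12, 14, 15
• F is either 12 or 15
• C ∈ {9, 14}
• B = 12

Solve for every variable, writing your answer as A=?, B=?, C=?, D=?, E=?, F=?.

A=8, B=12, C=9, D=22, E=14, F=15

B has just one choice, so B = 12. So E, F can't be 12.
F has just one choice, so F = 15. So D, E can't be 15.
D's domain is down to {22}, so D = 22.
E has just one choice, so E = 14. Eliminate 14 elsewhere: A, C.
C must be 9 (only option left). Eliminate 9 elsewhere: A.
A's domain is down to {8}, so A = 8.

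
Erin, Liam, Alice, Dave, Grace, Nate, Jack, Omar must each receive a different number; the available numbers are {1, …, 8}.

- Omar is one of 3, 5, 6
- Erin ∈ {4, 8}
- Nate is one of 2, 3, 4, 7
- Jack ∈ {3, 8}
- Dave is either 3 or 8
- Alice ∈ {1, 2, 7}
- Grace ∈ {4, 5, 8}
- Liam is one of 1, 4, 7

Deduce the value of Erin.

The 8 variables together cover exactly {1, 2, 3, 4, 5, 6, 7, 8} — 8 values for 8 variables — and 6 appears only in Omar's list, so Omar = 6.
The 7 still-open variables draw from only 7 values {1, 2, 3, 4, 5, 7, 8}, so each is used; only Grace can be 5, hence Grace = 5.
Dave and Jack between them cover only {3, 8} — a naked pair. Remove those values from Erin, Nate.
So Erin = 4.

4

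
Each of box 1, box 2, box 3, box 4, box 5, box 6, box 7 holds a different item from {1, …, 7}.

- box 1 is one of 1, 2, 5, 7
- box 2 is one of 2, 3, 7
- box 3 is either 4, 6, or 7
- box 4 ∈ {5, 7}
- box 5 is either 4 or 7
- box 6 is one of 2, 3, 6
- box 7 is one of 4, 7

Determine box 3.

6

The 7 variables draw from only 7 values {1, 2, 3, 4, 5, 6, 7}, so each is used; only box 1 can be 1, hence box 1 = 1.
The 6 still-open variables together cover exactly {2, 3, 4, 5, 6, 7} — 6 values for 6 variables — and 5 appears only in box 4's list, so box 4 = 5.
box 5 and box 7 share exactly the 2 values {4, 7}; by pigeonhole those values go to them, so strike 4, 7 from box 2, box 3.
So box 3 = 6.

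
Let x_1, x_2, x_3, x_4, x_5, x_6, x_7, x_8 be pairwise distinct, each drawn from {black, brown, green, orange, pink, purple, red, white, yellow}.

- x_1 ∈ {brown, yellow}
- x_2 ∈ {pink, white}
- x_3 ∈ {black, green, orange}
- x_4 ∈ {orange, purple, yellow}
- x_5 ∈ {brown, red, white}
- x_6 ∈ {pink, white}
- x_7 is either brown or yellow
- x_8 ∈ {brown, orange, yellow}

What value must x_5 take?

x_1 and x_7 share exactly the 2 values {brown, yellow}; by pigeonhole those values go to them, so strike brown, yellow from x_4, x_5, x_8.
x_8 must be orange (only option left). Strike orange from x_3, x_4.
x_4's domain is down to {purple}, so x_4 = purple.
x_2 and x_6 between them cover only {pink, white} — a naked pair. Remove those values from x_5.
So x_5 = red.

red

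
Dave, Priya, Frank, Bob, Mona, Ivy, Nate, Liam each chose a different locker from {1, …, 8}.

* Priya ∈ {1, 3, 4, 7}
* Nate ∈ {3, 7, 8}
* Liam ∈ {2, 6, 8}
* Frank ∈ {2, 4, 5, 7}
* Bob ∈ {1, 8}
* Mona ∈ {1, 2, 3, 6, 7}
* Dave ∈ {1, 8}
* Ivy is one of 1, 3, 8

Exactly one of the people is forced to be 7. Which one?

Nate

The 8 variables together cover exactly {1, 2, 3, 4, 5, 6, 7, 8} — 8 values for 8 variables — and 5 appears only in Frank's list, so Frank = 5.
Among the 7 still-open variables, 4 fits only Priya (and all 7 values in {1, 2, 3, 4, 6, 7, 8} must be used), so Priya = 4.
Dave and Bob between them cover only {1, 8} — a naked pair. Remove those values from Mona, Ivy, Nate, Liam.
Ivy must be 3 (only option left). Remove 3 from Mona, Nate.
So 7 goes to Nate.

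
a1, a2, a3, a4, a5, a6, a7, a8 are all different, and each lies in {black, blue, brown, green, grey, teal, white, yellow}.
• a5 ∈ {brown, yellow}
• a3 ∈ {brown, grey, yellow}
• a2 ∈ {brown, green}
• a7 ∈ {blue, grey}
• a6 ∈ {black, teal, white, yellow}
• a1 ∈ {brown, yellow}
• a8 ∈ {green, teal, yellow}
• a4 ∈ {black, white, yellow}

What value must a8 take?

The 8 variables draw from only 8 values {black, blue, brown, green, grey, teal, white, yellow}, so each is used; only a7 can be blue, hence a7 = blue.
Among the 7 still-open variables, grey fits only a3 (and all 7 values in {black, brown, green, grey, teal, white, yellow} must be used), so a3 = grey.
The 2 variables a1 and a5 are confined to {brown, yellow}, which locks those values in; drop them from a2, a4, a6, a8.
a2 must be green (only option left). Strike green from a8.
So a8 = teal.

teal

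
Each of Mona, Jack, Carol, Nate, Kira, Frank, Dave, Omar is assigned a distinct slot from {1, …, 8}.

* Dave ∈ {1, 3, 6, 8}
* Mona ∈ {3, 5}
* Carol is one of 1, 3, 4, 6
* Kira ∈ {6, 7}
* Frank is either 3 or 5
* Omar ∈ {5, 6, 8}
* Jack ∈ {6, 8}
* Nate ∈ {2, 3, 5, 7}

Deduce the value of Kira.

7

Among the 8 variables, 2 fits only Nate (and all 8 values in {1, 2, 3, 4, 5, 6, 7, 8} must be used), so Nate = 2.
The 7 still-open variables together cover exactly {1, 3, 4, 5, 6, 7, 8} — 7 values for 7 variables — and 4 appears only in Carol's list, so Carol = 4.
Among the 6 still-open variables, 1 fits only Dave (and all 6 values in {1, 3, 5, 6, 7, 8} must be used), so Dave = 1.
Among the 5 still-open variables, 7 fits only Kira (and all 5 values in {3, 5, 6, 7, 8} must be used), so Kira = 7.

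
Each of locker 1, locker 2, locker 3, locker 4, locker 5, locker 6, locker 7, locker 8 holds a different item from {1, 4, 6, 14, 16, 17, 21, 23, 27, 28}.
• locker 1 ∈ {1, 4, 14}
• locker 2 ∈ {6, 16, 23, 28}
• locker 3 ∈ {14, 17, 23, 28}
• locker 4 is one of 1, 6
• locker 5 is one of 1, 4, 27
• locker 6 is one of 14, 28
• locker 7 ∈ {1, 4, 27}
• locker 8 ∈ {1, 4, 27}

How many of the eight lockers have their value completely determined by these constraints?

locker 5, locker 7, locker 8 between them cover only {1, 4, 27} — a naked triple. Remove those values from locker 1, locker 4.
That leaves locker 1 = 14. So locker 3, locker 6 can't be 14.
That leaves locker 4 = 6. Remove 6 from locker 2.
That leaves locker 6 = 28. So locker 2, locker 3 can't be 28.
Determined: locker 1=14, locker 4=6, locker 6=28. The other lockers each still have more than one consistent value. That makes 3.

3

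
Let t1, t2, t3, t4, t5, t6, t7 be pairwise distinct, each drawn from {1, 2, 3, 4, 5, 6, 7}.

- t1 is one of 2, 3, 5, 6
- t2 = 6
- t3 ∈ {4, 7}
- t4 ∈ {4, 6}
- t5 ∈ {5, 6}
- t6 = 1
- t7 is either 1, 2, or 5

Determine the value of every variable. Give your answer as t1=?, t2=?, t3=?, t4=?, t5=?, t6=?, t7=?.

t1=3, t2=6, t3=7, t4=4, t5=5, t6=1, t7=2

t2 must be 6 (only option left). So t1, t4, t5 can't be 6.
t4 must be 4 (only option left). Strike 4 from t3.
That leaves t5 = 5. Strike 5 from t1, t7.
That leaves t6 = 1. Eliminate 1 elsewhere: t7.
t7 has just one choice, so t7 = 2. So t1 can't be 2.
t1's domain is down to {3}, so t1 = 3.
t3 has just one choice, so t3 = 7.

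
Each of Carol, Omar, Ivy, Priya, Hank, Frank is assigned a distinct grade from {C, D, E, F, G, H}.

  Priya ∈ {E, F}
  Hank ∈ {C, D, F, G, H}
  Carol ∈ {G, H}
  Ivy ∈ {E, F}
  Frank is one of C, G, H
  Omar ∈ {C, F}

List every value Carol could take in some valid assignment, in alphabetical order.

The 6 variables draw from only 6 values {C, D, E, F, G, H}, so each is used; only Hank can be D, hence Hank = D.
Ivy and Priya share exactly the 2 values {E, F}; by pigeonhole those values go to them, so strike E, F from Omar.
Omar must be C (only option left). So Frank can't be C.
No further eliminations apply; Carol can still be any of G, H.

G, H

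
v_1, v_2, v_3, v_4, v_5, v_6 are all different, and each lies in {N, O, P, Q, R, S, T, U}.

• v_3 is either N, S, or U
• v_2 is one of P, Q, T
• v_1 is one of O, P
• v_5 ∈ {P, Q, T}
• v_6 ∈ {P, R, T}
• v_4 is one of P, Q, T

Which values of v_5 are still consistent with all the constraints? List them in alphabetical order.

P, Q, T

v_2, v_4, v_5 share exactly the 3 values {P, Q, T}; by pigeonhole those values go to them, so strike P, Q, T from v_1, v_6.
v_1's domain is down to {O}, so v_1 = O.
That leaves v_6 = R.
No further eliminations apply; v_5 can still be any of P, Q, T.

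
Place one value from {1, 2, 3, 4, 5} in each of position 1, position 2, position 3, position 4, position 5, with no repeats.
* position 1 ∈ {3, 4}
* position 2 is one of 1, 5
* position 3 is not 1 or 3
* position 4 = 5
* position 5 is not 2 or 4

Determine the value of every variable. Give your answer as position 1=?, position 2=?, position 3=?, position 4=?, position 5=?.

position 4 has just one choice, so position 4 = 5. Strike 5 from position 2, position 3, position 5.
That leaves position 2 = 1. Strike 1 from position 5.
That leaves position 5 = 3. So position 1 can't be 3.
That leaves position 1 = 4. So position 3 can't be 4.
position 3 must be 2 (only option left).

position 1=4, position 2=1, position 3=2, position 4=5, position 5=3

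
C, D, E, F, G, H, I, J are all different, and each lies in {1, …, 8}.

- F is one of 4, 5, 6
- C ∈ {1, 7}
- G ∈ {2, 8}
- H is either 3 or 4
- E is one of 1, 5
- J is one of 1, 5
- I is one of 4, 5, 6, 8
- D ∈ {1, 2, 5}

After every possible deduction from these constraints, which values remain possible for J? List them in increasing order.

The 8 variables together cover exactly {1, 2, 3, 4, 5, 6, 7, 8} — 8 values for 8 variables — and 3 appears only in H's list, so H = 3.
Among the 7 still-open variables, 7 fits only C (and all 7 values in {1, 2, 4, 5, 6, 7, 8} must be used), so C = 7.
E and J between them cover only {1, 5} — a naked pair. Remove those values from D, F, I.
That leaves D = 2. So G can't be 2.
G must be 8 (only option left). So I can't be 8.
No further eliminations apply; J can still be any of 1, 5.

1, 5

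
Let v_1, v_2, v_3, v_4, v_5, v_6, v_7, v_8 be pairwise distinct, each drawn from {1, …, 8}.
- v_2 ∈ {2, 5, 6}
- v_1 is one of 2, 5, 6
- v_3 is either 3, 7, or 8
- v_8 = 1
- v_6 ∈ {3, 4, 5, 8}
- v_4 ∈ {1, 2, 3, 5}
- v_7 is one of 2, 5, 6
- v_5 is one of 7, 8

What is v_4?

3

v_8 must be 1 (only option left). Eliminate 1 elsewhere: v_4.
The 7 still-open variables together cover exactly {2, 3, 4, 5, 6, 7, 8} — 7 values for 7 variables — and 4 appears only in v_6's list, so v_6 = 4.
v_1, v_2, v_7 share exactly the 3 values {2, 5, 6}; by pigeonhole those values go to them, so strike 2, 5, 6 from v_4.
So v_4 = 3.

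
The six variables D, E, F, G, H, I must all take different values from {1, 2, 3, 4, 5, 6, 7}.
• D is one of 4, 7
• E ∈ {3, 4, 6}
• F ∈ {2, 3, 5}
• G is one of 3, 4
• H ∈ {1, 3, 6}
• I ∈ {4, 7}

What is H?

D and I between them cover only {4, 7} — a naked pair. Remove those values from E, G.
G has just one choice, so G = 3. So E, F, H can't be 3.
E must be 6 (only option left). Strike 6 from H.
So H = 1.

1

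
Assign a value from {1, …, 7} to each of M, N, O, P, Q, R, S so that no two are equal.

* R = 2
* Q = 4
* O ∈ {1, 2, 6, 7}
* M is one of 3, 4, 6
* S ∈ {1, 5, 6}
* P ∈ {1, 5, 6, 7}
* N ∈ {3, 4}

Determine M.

6

Q must be 4 (only option left). So M, N can't be 4.
R has just one choice, so R = 2. Remove 2 from O.
N's domain is down to {3}, so N = 3. Strike 3 from M.
So M = 6.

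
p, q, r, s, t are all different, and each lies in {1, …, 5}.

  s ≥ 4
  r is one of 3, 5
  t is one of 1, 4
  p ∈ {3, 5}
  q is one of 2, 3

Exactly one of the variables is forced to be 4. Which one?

s

Among the 5 variables, 1 fits only t (and all 5 values in {1, 2, 3, 4, 5} must be used), so t = 1.
The 4 still-open variables draw from only 4 values {2, 3, 4, 5}, so each is used; only q can be 2, hence q = 2.
The 3 still-open variables draw from only 3 values {3, 4, 5}, so each is used; only s can be 4, hence s = 4.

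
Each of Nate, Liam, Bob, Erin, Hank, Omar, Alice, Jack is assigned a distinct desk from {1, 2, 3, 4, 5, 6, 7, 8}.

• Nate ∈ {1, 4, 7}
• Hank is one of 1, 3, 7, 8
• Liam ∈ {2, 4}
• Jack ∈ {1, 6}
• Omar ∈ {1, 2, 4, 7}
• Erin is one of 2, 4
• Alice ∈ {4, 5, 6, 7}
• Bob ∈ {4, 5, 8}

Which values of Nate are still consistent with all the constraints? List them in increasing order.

1, 7

Among the 8 variables, 3 fits only Hank (and all 8 values in {1, 2, 3, 4, 5, 6, 7, 8} must be used), so Hank = 3.
The 7 still-open variables draw from only 7 values {1, 2, 4, 5, 6, 7, 8}, so each is used; only Bob can be 8, hence Bob = 8.
The 6 still-open variables together cover exactly {1, 2, 4, 5, 6, 7} — 6 values for 6 variables — and 5 appears only in Alice's list, so Alice = 5.
The 5 still-open variables draw from only 5 values {1, 2, 4, 6, 7}, so each is used; only Jack can be 6, hence Jack = 6.
Liam and Erin share exactly the 2 values {2, 4}; by pigeonhole those values go to them, so strike 2, 4 from Nate, Omar.
No further eliminations apply; Nate can still be any of 1, 7.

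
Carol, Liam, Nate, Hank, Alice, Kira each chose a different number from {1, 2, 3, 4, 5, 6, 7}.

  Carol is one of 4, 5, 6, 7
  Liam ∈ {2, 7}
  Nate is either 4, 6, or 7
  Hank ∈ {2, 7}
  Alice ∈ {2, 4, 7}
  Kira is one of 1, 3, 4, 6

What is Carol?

5

Liam and Hank share exactly the 2 values {2, 7}; by pigeonhole those values go to them, so strike 2, 7 from Carol, Nate, Alice.
Alice must be 4 (only option left). Strike 4 from Carol, Nate, Kira.
Nate must be 6 (only option left). Remove 6 from Carol, Kira.
So Carol = 5.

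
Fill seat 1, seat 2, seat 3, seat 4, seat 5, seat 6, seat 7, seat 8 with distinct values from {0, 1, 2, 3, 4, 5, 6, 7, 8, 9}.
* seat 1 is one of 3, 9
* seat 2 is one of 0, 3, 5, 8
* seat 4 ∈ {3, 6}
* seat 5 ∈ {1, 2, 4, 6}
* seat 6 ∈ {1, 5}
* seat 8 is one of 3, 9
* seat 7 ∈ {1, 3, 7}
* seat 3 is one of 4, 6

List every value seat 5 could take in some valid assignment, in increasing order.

The 2 variables seat 1 and seat 8 are confined to {3, 9}, which locks those values in; drop them from seat 2, seat 4, seat 7.
That leaves seat 4 = 6. Strike 6 from seat 3, seat 5.
seat 3's domain is down to {4}, so seat 3 = 4. Remove 4 from seat 5.
No further eliminations apply; seat 5 can still be any of 1, 2.

1, 2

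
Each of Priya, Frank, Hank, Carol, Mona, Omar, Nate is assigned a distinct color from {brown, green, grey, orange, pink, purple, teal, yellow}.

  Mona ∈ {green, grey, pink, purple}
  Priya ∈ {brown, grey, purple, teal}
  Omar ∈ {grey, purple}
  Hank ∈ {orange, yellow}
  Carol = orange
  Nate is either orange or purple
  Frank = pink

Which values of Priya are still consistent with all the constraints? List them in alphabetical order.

Frank's domain is down to {pink}, so Frank = pink. So Mona can't be pink.
Carol must be orange (only option left). Strike orange from Hank, Nate.
Nate's domain is down to {purple}, so Nate = purple. Eliminate purple elsewhere: Priya, Mona, Omar.
Hank has just one choice, so Hank = yellow.
Omar has just one choice, so Omar = grey. So Priya, Mona can't be grey.
That leaves Mona = green.
No further eliminations apply; Priya can still be any of brown, teal.

brown, teal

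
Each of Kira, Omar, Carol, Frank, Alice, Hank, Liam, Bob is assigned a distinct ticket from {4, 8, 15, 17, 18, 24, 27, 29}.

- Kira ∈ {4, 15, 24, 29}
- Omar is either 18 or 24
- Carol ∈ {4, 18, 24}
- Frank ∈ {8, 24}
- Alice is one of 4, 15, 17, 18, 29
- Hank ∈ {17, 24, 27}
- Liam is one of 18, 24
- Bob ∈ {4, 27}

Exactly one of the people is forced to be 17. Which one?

The 8 variables draw from only 8 values {4, 8, 15, 17, 18, 24, 27, 29}, so each is used; only Frank can be 8, hence Frank = 8.
The 2 variables Omar and Liam are confined to {18, 24}, which locks those values in; drop them from Kira, Carol, Alice, Hank.
Carol must be 4 (only option left). Strike 4 from Kira, Alice, Bob.
Bob must be 27 (only option left). Strike 27 from Hank.
So 17 goes to Hank.

Hank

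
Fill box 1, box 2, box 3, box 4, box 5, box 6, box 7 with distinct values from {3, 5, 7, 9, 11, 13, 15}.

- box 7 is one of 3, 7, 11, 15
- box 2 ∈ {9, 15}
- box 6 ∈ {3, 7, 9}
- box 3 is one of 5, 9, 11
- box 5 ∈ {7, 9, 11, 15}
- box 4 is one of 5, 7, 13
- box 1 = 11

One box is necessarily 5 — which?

box 3

box 1's domain is down to {11}, so box 1 = 11. Eliminate 11 elsewhere: box 3, box 5, box 7.
Among the 6 still-open variables, 13 fits only box 4 (and all 6 values in {3, 5, 7, 9, 13, 15} must be used), so box 4 = 13.
The 5 still-open variables draw from only 5 values {3, 5, 7, 9, 15}, so each is used; only box 3 can be 5, hence box 3 = 5.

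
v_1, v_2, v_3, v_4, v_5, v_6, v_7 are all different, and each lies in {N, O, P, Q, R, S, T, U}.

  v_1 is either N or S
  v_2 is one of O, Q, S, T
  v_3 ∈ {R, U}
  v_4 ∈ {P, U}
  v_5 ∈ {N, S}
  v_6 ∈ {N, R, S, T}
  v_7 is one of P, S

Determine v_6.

v_1 and v_5 share exactly the 2 values {N, S}; by pigeonhole those values go to them, so strike N, S from v_2, v_6, v_7.
That leaves v_7 = P. Eliminate P elsewhere: v_4.
That leaves v_4 = U. Strike U from v_3.
v_3 must be R (only option left). Strike R from v_6.
So v_6 = T.

T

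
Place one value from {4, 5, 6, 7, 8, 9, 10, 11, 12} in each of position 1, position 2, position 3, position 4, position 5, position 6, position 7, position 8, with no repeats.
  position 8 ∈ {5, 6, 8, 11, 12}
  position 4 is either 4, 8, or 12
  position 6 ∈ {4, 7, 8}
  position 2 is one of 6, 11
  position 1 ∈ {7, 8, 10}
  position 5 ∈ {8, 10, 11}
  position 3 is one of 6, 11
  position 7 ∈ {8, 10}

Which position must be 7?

position 1

Among the 8 variables, 5 fits only position 8 (and all 8 values in {4, 5, 6, 7, 8, 10, 11, 12} must be used), so position 8 = 5.
The 7 still-open variables draw from only 7 values {4, 6, 7, 8, 10, 11, 12}, so each is used; only position 4 can be 12, hence position 4 = 12.
The 6 still-open variables draw from only 6 values {4, 6, 7, 8, 10, 11}, so each is used; only position 6 can be 4, hence position 6 = 4.
The 5 still-open variables draw from only 5 values {6, 7, 8, 10, 11}, so each is used; only position 1 can be 7, hence position 1 = 7.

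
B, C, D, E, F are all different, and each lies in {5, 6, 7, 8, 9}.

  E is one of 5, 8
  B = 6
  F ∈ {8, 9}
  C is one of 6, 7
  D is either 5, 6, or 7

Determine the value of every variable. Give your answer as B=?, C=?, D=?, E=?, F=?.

B has just one choice, so B = 6. Eliminate 6 elsewhere: C, D.
That leaves C = 7. Remove 7 from D.
D's domain is down to {5}, so D = 5. Remove 5 from E.
E's domain is down to {8}, so E = 8. Strike 8 from F.
F's domain is down to {9}, so F = 9.

B=6, C=7, D=5, E=8, F=9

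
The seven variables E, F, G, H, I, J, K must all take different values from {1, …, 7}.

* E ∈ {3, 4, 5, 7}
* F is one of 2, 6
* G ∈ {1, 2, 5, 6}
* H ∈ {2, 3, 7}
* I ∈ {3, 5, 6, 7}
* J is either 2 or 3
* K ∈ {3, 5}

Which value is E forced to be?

The 7 variables together cover exactly {1, 2, 3, 4, 5, 6, 7} — 7 values for 7 variables — and 1 appears only in G's list, so G = 1.
The 6 still-open variables together cover exactly {2, 3, 4, 5, 6, 7} — 6 values for 6 variables — and 4 appears only in E's list, so E = 4.

4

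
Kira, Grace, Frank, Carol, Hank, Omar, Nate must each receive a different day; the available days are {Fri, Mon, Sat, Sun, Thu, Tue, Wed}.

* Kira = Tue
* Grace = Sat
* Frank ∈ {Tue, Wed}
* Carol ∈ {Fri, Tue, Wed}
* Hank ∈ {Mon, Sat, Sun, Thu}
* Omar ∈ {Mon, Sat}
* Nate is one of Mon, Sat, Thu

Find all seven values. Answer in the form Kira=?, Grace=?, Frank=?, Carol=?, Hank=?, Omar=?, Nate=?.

Kira=Tue, Grace=Sat, Frank=Wed, Carol=Fri, Hank=Sun, Omar=Mon, Nate=Thu

Kira's domain is down to {Tue}, so Kira = Tue. Eliminate Tue elsewhere: Frank, Carol.
Grace has just one choice, so Grace = Sat. Remove Sat from Hank, Omar, Nate.
Frank has just one choice, so Frank = Wed. Remove Wed from Carol.
Carol must be Fri (only option left).
Omar's domain is down to {Mon}, so Omar = Mon. Strike Mon from Hank, Nate.
Nate has just one choice, so Nate = Thu. So Hank can't be Thu.
Hank must be Sun (only option left).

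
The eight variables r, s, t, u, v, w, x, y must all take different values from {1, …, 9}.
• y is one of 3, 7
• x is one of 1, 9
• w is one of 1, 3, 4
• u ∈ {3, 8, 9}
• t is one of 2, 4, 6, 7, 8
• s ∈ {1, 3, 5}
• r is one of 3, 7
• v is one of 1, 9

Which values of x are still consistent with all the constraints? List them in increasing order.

1, 9

r and y share exactly the 2 values {3, 7}; by pigeonhole those values go to them, so strike 3, 7 from s, t, u, w.
v and x between them cover only {1, 9} — a naked pair. Remove those values from s, u, w.
s's domain is down to {5}, so s = 5.
That leaves u = 8. Eliminate 8 elsewhere: t.
That leaves w = 4. Eliminate 4 elsewhere: t.
No further eliminations apply; x can still be any of 1, 9.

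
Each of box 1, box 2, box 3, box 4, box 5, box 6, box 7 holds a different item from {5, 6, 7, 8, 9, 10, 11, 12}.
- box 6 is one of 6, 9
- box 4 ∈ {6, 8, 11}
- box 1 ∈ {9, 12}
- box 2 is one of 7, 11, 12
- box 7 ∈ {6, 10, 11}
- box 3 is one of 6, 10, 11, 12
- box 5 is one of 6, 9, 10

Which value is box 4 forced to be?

8

The 7 variables draw from only 7 values {6, 7, 8, 9, 10, 11, 12}, so each is used; only box 2 can be 7, hence box 2 = 7.
Among the 6 still-open variables, 8 fits only box 4 (and all 6 values in {6, 8, 9, 10, 11, 12} must be used), so box 4 = 8.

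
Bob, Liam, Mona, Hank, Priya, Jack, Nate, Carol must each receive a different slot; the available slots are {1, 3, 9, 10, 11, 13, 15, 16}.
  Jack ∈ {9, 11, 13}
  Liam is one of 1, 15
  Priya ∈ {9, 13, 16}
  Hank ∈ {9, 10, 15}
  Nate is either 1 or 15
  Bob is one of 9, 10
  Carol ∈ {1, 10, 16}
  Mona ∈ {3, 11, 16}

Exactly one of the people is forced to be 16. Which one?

The 8 variables together cover exactly {1, 3, 9, 10, 11, 13, 15, 16} — 8 values for 8 variables — and 3 appears only in Mona's list, so Mona = 3.
The 7 still-open variables draw from only 7 values {1, 9, 10, 11, 13, 15, 16}, so each is used; only Jack can be 11, hence Jack = 11.
The 6 still-open variables together cover exactly {1, 9, 10, 13, 15, 16} — 6 values for 6 variables — and 13 appears only in Priya's list, so Priya = 13.
Among the 5 still-open variables, 16 fits only Carol (and all 5 values in {1, 9, 10, 15, 16} must be used), so Carol = 16.

Carol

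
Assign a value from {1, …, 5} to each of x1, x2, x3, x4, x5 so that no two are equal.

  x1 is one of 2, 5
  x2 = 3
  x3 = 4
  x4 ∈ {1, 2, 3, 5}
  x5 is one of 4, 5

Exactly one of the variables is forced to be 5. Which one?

x5

x2's domain is down to {3}, so x2 = 3. Remove 3 from x4.
x3's domain is down to {4}, so x3 = 4. Remove 4 from x5.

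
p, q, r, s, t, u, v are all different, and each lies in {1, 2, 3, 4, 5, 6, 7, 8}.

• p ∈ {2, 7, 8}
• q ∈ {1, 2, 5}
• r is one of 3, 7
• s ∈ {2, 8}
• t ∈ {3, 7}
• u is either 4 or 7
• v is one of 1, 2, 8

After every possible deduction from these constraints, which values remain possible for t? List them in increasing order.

3, 7

Among the 7 variables, 4 fits only u (and all 7 values in {1, 2, 3, 4, 5, 7, 8} must be used), so u = 4.
The 6 still-open variables together cover exactly {1, 2, 3, 5, 7, 8} — 6 values for 6 variables — and 5 appears only in q's list, so q = 5.
The 5 still-open variables together cover exactly {1, 2, 3, 7, 8} — 5 values for 5 variables — and 1 appears only in v's list, so v = 1.
The 2 variables r and t are confined to {3, 7}, which locks those values in; drop them from p.
No further eliminations apply; t can still be any of 3, 7.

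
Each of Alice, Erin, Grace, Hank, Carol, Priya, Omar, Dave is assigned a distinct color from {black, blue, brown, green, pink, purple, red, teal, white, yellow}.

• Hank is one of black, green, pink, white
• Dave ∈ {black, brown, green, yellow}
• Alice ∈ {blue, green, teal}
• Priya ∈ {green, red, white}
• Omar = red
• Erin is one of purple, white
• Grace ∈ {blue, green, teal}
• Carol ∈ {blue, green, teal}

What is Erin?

Omar must be red (only option left). Strike red from Priya.
Alice, Grace, Carol share exactly the 3 values {blue, green, teal}; by pigeonhole those values go to them, so strike blue, green, teal from Hank, Priya, Dave.
That leaves Priya = white. Strike white from Erin, Hank.
So Erin = purple.

purple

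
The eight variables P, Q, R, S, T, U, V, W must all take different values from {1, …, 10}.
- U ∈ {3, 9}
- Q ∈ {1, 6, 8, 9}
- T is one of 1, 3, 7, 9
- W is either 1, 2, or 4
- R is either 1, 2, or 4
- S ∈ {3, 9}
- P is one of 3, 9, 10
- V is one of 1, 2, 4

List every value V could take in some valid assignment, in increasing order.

1, 2, 4

S and U between them cover only {3, 9} — a naked pair. Remove those values from P, Q, T.
P has just one choice, so P = 10.
R, V, W between them cover only {1, 2, 4} — a naked triple. Remove those values from Q, T.
That leaves T = 7.
No further eliminations apply; V can still be any of 1, 2, 4.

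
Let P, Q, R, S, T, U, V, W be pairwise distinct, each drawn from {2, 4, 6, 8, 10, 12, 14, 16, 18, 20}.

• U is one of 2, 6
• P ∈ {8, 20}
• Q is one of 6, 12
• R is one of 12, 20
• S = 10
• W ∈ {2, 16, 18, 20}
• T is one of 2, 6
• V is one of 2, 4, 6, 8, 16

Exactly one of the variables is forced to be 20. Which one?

R

S has just one choice, so S = 10.
The 2 variables T and U are confined to {2, 6}, which locks those values in; drop them from Q, V, W.
Q has just one choice, so Q = 12. Strike 12 from R.
So 20 goes to R.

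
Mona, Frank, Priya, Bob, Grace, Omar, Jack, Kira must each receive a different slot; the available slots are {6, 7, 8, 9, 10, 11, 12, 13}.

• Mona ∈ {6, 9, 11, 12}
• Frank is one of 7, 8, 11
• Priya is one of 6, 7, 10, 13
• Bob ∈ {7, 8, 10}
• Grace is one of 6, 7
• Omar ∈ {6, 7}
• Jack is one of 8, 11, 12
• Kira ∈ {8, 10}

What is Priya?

The 8 variables together cover exactly {6, 7, 8, 9, 10, 11, 12, 13} — 8 values for 8 variables — and 9 appears only in Mona's list, so Mona = 9.
The 7 still-open variables together cover exactly {6, 7, 8, 10, 11, 12, 13} — 7 values for 7 variables — and 12 appears only in Jack's list, so Jack = 12.
The 6 still-open variables draw from only 6 values {6, 7, 8, 10, 11, 13}, so each is used; only Frank can be 11, hence Frank = 11.
The 5 still-open variables together cover exactly {6, 7, 8, 10, 13} — 5 values for 5 variables — and 13 appears only in Priya's list, so Priya = 13.

13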